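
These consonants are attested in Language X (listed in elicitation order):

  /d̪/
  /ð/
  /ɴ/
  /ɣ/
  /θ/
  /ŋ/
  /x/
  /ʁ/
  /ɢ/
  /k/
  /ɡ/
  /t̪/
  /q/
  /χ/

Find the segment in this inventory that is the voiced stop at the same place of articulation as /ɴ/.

/ɴ/ is an uvular nasal.
The voiced stop at the same place is a voiced uvular stop — in this inventory, /ɢ/.

/ɢ/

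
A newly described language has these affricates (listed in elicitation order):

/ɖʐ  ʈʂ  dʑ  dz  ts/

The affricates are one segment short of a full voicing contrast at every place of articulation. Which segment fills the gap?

place of articulation  voiceless  voiced  
alveolar          ts        dz      
retroflex         ʈʂ        ɖʐ      
alveolo-palatal   —         dʑ      
The alveolo-palatal row has no voiceless member, so the gap is the voiceless alveolo-palatal affricate /tɕ/.

/tɕ/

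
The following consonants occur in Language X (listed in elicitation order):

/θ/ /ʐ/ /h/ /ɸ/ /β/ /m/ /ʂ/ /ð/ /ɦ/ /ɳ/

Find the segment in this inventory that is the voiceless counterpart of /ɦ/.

/ɦ/ is a voiced glottal fricative.
The voiceless counterpart is a voiceless glottal fricative — in this inventory, /h/.

/h/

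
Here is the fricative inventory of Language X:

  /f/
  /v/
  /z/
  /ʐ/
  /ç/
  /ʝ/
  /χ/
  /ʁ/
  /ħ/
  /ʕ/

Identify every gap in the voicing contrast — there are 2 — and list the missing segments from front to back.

place of articulation  voiceless  voiced  
labiodental       f         v       
alveolar          —         z       
retroflex         —         ʐ       
palatal           ç         ʝ       
uvular            χ         ʁ       
pharyngeal        ħ         ʕ       
Gaps, from front to back: alveolar lacks voiceless (/s/); retroflex lacks voiceless (/ʂ/).

/s/, /ʂ/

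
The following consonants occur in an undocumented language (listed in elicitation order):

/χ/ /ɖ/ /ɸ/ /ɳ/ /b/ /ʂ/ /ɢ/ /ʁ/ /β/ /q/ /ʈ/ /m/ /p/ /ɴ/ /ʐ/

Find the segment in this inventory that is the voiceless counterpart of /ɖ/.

/ʈ/

/ɖ/ is a voiced retroflex stop.
The voiceless counterpart is a voiceless retroflex stop — in this inventory, /ʈ/.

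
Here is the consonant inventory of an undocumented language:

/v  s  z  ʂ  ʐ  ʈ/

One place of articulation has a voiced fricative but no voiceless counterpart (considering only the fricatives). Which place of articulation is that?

labiodental

Voiceless: /s/ (alveolar), /ʂ/ (retroflex).
Voiced: /v/ (labiodental), /z/ (alveolar), /ʐ/ (retroflex).
Every place of articulation has a voiceless member except labiodental, where /f/ would be expected.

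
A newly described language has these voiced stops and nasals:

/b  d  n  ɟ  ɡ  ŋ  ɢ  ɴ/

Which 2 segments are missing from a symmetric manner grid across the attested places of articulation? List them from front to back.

/m/, /ɲ/

Oral stop: /b/ (bilabial), /d/ (alveolar), /ɟ/ (palatal), /ɡ/ (velar), /ɢ/ (uvular).
Nasal: /n/ (alveolar), /ŋ/ (velar), /ɴ/ (uvular).
Gaps, from front to back: bilabial lacks nasal (/m/); palatal lacks nasal (/ɲ/).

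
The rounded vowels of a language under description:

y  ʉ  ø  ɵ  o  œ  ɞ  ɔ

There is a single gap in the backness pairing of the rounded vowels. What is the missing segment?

Front: /y/ (high), /ø/ (high-mid), /œ/ (low-mid).
Central: /ʉ/ (high), /ɵ/ (high-mid), /ɞ/ (low-mid).
Back: /o/ (high-mid), /ɔ/ (low-mid).
The high row has no back member, so the gap is the high back rounded vowel /u/.

/u/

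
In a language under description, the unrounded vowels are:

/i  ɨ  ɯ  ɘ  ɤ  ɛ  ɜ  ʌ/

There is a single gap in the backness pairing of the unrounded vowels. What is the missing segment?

Front: /i/ (high), /ɛ/ (low-mid).
Central: /ɨ/ (high), /ɘ/ (high-mid), /ɜ/ (low-mid).
Back: /ɯ/ (high), /ɤ/ (high-mid), /ʌ/ (low-mid).
The high-mid row has no front member, so the gap is the high-mid front unrounded vowel /e/.

/e/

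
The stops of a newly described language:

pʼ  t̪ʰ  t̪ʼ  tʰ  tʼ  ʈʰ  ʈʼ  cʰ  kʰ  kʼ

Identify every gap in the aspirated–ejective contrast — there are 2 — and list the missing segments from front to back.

/pʰ/, /cʼ/

place of articulation  aspirated  ejective
bilabial          —         pʼ      
dental            t̪ʰ       t̪ʼ     
alveolar          tʰ        tʼ      
retroflex         ʈʰ        ʈʼ      
palatal           cʰ        —       
velar             kʰ        kʼ      
Gaps, from front to back: bilabial lacks aspirated (/pʰ/); palatal lacks ejective (/cʼ/).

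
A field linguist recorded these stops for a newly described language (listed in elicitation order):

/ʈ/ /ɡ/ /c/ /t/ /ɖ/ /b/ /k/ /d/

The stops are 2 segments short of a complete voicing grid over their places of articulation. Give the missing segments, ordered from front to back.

bilabial: voiceless —, voiced /b/.
alveolar: voiceless /t/, voiced /d/.
retroflex: voiceless /ʈ/, voiced /ɖ/.
palatal: voiceless /c/, voiced —.
velar: voiceless /k/, voiced /ɡ/.
Gaps, from front to back: bilabial lacks voiceless (/p/); palatal lacks voiced (/ɟ/).

/p/, /ɟ/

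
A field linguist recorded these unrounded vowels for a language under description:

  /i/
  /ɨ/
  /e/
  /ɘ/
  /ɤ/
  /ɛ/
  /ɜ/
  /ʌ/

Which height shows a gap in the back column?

high

Front: /i/ (high), /e/ (high-mid), /ɛ/ (low-mid).
Central: /ɨ/ (high), /ɘ/ (high-mid), /ɜ/ (low-mid).
Back: /ɤ/ (high-mid), /ʌ/ (low-mid).
Every height has a back member except high, where /ɯ/ would be expected.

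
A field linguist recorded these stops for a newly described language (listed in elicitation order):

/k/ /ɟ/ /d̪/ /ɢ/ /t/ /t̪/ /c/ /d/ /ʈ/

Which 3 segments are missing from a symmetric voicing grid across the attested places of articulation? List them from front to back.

Voiceless: /t̪/ (dental), /t/ (alveolar), /ʈ/ (retroflex), /c/ (palatal), /k/ (velar).
Voiced: /d̪/ (dental), /d/ (alveolar), /ɟ/ (palatal), /ɢ/ (uvular).
Gaps, from front to back: retroflex lacks voiced (/ɖ/); velar lacks voiced (/ɡ/); uvular lacks voiceless (/q/).

/ɖ/, /ɡ/, /q/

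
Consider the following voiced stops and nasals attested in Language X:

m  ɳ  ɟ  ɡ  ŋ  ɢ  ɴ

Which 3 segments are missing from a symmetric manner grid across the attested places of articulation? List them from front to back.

bilabial: oral stop —, nasal /m/.
retroflex: oral stop —, nasal /ɳ/.
palatal: oral stop /ɟ/, nasal —.
velar: oral stop /ɡ/, nasal /ŋ/.
uvular: oral stop /ɢ/, nasal /ɴ/.
Gaps, from front to back: bilabial lacks oral stop (/b/); retroflex lacks oral stop (/ɖ/); palatal lacks nasal (/ɲ/).

/b/, /ɖ/, /ɲ/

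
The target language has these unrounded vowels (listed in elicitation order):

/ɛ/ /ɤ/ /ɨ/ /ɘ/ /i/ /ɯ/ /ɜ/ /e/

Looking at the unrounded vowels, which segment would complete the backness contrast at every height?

/ʌ/

Front: /i/ (high), /e/ (high-mid), /ɛ/ (low-mid).
Central: /ɨ/ (high), /ɘ/ (high-mid), /ɜ/ (low-mid).
Back: /ɯ/ (high), /ɤ/ (high-mid).
The low-mid row has no back member, so the gap is the low-mid back unrounded vowel /ʌ/.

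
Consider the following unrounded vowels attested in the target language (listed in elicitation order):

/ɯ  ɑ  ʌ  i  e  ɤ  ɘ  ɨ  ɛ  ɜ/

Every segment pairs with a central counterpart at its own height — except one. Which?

/ɑ/

High: /i/ ~ /ɨ/ ~ /ɯ/
High-mid: /e/ ~ /ɘ/ ~ /ɤ/
Low-mid: /ɛ/ ~ /ɜ/ ~ /ʌ/
Low: only /ɑ/ (back); no central partner.
So /ɑ/ is the unpaired segment.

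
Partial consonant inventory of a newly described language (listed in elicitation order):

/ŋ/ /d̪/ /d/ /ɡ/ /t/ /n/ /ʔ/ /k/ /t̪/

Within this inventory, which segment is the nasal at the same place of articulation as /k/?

/k/ is a voiceless velar stop.
The nasal at the same place is a velar nasal — in this inventory, /ŋ/.

/ŋ/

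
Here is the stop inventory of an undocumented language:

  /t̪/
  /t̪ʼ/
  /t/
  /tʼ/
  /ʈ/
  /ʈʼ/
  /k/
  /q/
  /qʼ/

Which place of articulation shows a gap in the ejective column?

place of articulation  plain     ejective
dental            t̪        t̪ʼ     
alveolar          t         tʼ      
retroflex         ʈ         ʈʼ      
velar             k         —       
uvular            q         qʼ      
Every place of articulation has an ejective member except velar, where /kʼ/ would be expected.

velar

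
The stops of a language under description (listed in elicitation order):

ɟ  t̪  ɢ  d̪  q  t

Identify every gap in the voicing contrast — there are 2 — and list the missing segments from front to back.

/d/, /c/

place of articulation  voiceless  voiced  
dental            t̪        d̪      
alveolar          t         —       
palatal           —         ɟ       
uvular            q         ɢ       
Gaps, from front to back: alveolar lacks voiced (/d/); palatal lacks voiceless (/c/).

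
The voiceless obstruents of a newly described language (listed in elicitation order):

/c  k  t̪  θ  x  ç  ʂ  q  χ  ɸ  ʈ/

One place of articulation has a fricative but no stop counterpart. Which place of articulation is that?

bilabial

Stop: /t̪/ (dental), /ʈ/ (retroflex), /c/ (palatal), /k/ (velar), /q/ (uvular).
Fricative: /ɸ/ (bilabial), /θ/ (dental), /ʂ/ (retroflex), /ç/ (palatal), /x/ (velar), /χ/ (uvular).
Every place of articulation has a stop member except bilabial, where /p/ would be expected.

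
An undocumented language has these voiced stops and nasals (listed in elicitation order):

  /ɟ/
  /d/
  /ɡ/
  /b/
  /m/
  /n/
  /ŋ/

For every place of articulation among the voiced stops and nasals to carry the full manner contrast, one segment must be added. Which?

/ɲ/

bilabial: oral stop /b/, nasal /m/.
alveolar: oral stop /d/, nasal /n/.
palatal: oral stop /ɟ/, nasal —.
velar: oral stop /ɡ/, nasal /ŋ/.
The palatal row has no nasal member, so the gap is the palatal nasal /ɲ/.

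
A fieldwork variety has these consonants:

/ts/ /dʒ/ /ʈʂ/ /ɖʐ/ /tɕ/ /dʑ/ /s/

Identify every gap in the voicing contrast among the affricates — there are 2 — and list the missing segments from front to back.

place of articulation  voiceless  voiced  
alveolar          ts        —       
postalveolar      —         dʒ      
retroflex         ʈʂ        ɖʐ      
alveolo-palatal   tɕ        dʑ      
Gaps, from front to back: alveolar lacks voiced (/dz/); postalveolar lacks voiceless (/tʃ/).

/dz/, /tʃ/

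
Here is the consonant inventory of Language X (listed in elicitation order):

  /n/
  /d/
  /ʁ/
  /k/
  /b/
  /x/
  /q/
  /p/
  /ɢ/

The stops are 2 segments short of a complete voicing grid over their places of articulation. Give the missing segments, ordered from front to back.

/t/, /ɡ/

place of articulation  voiceless  voiced  
bilabial          p         b       
alveolar          —         d       
velar             k         —       
uvular            q         ɢ       
Gaps, from front to back: alveolar lacks voiceless (/t/); velar lacks voiced (/ɡ/).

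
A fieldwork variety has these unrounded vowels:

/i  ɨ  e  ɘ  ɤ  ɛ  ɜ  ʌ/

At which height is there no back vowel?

height            front     central   back    
high              i         ɨ         —       
high-mid          e         ɘ         ɤ       
low-mid           ɛ         ɜ         ʌ       
Every height has a back member except high, where /ɯ/ would be expected.

high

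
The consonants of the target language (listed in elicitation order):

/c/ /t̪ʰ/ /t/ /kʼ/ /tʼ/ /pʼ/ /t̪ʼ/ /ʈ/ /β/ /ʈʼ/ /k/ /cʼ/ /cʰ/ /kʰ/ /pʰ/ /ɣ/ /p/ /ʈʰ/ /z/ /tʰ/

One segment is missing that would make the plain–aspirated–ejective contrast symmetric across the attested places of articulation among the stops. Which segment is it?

place of articulation  plain     aspirated  ejective
bilabial          p         pʰ        pʼ      
dental            —         t̪ʰ       t̪ʼ     
alveolar          t         tʰ        tʼ      
retroflex         ʈ         ʈʰ        ʈʼ      
palatal           c         cʰ        cʼ      
velar             k         kʰ        kʼ      
The dental row has no plain member, so the gap is the plain dental stop /t̪/.

/t̪/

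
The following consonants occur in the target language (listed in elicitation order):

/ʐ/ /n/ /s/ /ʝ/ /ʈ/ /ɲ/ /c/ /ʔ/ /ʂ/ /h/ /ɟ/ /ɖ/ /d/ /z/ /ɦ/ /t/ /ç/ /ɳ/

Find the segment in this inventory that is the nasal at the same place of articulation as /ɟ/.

/ɲ/

/ɟ/ is a voiced palatal stop.
The nasal at the same place is a palatal nasal — in this inventory, /ɲ/.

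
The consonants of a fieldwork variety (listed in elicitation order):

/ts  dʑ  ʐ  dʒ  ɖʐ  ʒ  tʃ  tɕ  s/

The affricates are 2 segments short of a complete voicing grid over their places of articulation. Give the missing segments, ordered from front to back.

place of articulation  voiceless  voiced  
alveolar          ts        —       
postalveolar      tʃ        dʒ      
retroflex         —         ɖʐ      
alveolo-palatal   tɕ        dʑ      
Gaps, from front to back: alveolar lacks voiced (/dz/); retroflex lacks voiceless (/ʈʂ/).

/dz/, /ʈʂ/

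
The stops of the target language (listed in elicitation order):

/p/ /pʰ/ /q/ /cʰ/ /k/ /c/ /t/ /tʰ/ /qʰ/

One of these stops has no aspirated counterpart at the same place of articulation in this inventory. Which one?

/k/

Bilabial: /p/ ~ /pʰ/
Alveolar: /t/ ~ /tʰ/
Palatal: /c/ ~ /cʰ/
Uvular: /q/ ~ /qʰ/
Velar: only /k/ (plain); no aspirated partner.
So /k/ is the unpaired segment.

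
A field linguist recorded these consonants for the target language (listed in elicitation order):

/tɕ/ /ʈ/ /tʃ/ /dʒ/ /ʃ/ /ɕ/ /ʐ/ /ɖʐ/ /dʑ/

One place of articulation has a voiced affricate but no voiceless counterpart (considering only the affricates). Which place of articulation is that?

place of articulation  voiceless  voiced  
postalveolar      tʃ        dʒ      
retroflex         —         ɖʐ      
alveolo-palatal   tɕ        dʑ      
Every place of articulation has a voiceless member except retroflex, where /ʈʂ/ would be expected.

retroflex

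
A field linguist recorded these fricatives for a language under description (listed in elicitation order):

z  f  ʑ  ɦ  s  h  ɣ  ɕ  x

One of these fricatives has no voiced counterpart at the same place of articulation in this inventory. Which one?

Alveolar: /s/ ~ /z/
Alveolo-palatal: /ɕ/ ~ /ʑ/
Velar: /x/ ~ /ɣ/
Glottal: /h/ ~ /ɦ/
Labiodental: only /f/ (voiceless); no voiced partner.
So /f/ is the unpaired segment.

/f/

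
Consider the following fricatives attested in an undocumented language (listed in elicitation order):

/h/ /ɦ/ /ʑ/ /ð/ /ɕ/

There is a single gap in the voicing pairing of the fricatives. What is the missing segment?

/θ/

place of articulation  voiceless  voiced  
dental            —         ð       
alveolo-palatal   ɕ         ʑ       
glottal           h         ɦ       
The dental row has no voiceless member, so the gap is the voiceless dental fricative /θ/.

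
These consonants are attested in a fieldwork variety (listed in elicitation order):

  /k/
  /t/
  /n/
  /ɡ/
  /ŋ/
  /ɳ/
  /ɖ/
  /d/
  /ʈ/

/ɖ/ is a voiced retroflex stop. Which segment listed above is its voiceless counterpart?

The voiceless counterpart is a voiceless retroflex stop — in this inventory, /ʈ/.

/ʈ/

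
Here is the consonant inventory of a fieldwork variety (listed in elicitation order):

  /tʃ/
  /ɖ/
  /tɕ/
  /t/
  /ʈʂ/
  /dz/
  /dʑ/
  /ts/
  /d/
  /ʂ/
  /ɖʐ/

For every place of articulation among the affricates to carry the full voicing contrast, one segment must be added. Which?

place of articulation  voiceless  voiced  
alveolar          ts        dz      
postalveolar      tʃ        —       
retroflex         ʈʂ        ɖʐ      
alveolo-palatal   tɕ        dʑ      
The postalveolar row has no voiced member, so the gap is the voiced postalveolar affricate /dʒ/.

/dʒ/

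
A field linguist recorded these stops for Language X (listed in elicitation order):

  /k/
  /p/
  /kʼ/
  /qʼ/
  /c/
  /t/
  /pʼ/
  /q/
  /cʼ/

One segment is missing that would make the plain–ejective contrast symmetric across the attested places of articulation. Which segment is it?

/tʼ/

place of articulation  plain     ejective
bilabial          p         pʼ      
alveolar          t         —       
palatal           c         cʼ      
velar             k         kʼ      
uvular            q         qʼ      
The alveolar row has no ejective member, so the gap is the ejective alveolar stop /tʼ/.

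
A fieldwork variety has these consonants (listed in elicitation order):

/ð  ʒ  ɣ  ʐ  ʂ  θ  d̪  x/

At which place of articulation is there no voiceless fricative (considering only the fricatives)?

postalveolar

dental: voiceless /θ/, voiced /ð/.
postalveolar: voiceless —, voiced /ʒ/.
retroflex: voiceless /ʂ/, voiced /ʐ/.
velar: voiceless /x/, voiced /ɣ/.
Every place of articulation has a voiceless member except postalveolar, where /ʃ/ would be expected.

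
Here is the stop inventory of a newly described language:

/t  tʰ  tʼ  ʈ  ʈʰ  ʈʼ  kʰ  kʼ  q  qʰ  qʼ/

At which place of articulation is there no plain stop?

place of articulation  plain     aspirated  ejective
alveolar          t         tʰ        tʼ      
retroflex         ʈ         ʈʰ        ʈʼ      
velar             —         kʰ        kʼ      
uvular            q         qʰ        qʼ      
Every place of articulation has a plain member except velar, where /k/ would be expected.

velar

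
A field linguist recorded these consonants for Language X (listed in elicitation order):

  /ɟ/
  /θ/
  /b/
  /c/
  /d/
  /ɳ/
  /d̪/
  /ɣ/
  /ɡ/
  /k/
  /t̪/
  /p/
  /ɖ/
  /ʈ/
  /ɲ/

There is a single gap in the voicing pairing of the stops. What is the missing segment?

bilabial: voiceless /p/, voiced /b/.
dental: voiceless /t̪/, voiced /d̪/.
alveolar: voiceless —, voiced /d/.
retroflex: voiceless /ʈ/, voiced /ɖ/.
palatal: voiceless /c/, voiced /ɟ/.
velar: voiceless /k/, voiced /ɡ/.
The alveolar row has no voiceless member, so the gap is the voiceless alveolar stop /t/.

/t/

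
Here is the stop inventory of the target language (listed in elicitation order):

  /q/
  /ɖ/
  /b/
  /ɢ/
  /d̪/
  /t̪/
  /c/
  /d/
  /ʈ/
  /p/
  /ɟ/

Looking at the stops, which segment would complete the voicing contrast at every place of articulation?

/t/

Voiceless: /p/ (bilabial), /t̪/ (dental), /ʈ/ (retroflex), /c/ (palatal), /q/ (uvular).
Voiced: /b/ (bilabial), /d̪/ (dental), /d/ (alveolar), /ɖ/ (retroflex), /ɟ/ (palatal), /ɢ/ (uvular).
The alveolar row has no voiceless member, so the gap is the voiceless alveolar stop /t/.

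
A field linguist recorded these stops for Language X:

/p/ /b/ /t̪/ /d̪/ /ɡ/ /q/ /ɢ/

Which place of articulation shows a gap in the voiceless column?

place of articulation  voiceless  voiced  
bilabial          p         b       
dental            t̪        d̪      
velar             —         ɡ       
uvular            q         ɢ       
Every place of articulation has a voiceless member except velar, where /k/ would be expected.

velar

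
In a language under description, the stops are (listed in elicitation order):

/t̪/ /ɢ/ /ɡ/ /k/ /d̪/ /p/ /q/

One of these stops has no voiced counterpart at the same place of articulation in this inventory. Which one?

/p/

Dental: /t̪/ ~ /d̪/
Velar: /k/ ~ /ɡ/
Uvular: /q/ ~ /ɢ/
Bilabial: only /p/ (voiceless); no voiced partner.
So /p/ is the unpaired segment.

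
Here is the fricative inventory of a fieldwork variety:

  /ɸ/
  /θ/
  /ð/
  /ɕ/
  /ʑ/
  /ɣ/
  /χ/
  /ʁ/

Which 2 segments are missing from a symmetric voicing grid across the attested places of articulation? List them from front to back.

/β/, /x/

bilabial: voiceless /ɸ/, voiced —.
dental: voiceless /θ/, voiced /ð/.
alveolo-palatal: voiceless /ɕ/, voiced /ʑ/.
velar: voiceless —, voiced /ɣ/.
uvular: voiceless /χ/, voiced /ʁ/.
Gaps, from front to back: bilabial lacks voiced (/β/); velar lacks voiceless (/x/).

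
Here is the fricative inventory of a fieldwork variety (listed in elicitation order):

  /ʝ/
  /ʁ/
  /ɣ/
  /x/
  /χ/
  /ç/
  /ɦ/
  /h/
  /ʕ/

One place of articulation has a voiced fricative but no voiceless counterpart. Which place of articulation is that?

palatal: voiceless /ç/, voiced /ʝ/.
velar: voiceless /x/, voiced /ɣ/.
uvular: voiceless /χ/, voiced /ʁ/.
pharyngeal: voiceless —, voiced /ʕ/.
glottal: voiceless /h/, voiced /ɦ/.
Every place of articulation has a voiceless member except pharyngeal, where /ħ/ would be expected.

pharyngeal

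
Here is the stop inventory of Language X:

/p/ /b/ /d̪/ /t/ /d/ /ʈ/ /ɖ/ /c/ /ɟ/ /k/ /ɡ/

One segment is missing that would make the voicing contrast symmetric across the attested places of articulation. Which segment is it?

/t̪/

bilabial: voiceless /p/, voiced /b/.
dental: voiceless —, voiced /d̪/.
alveolar: voiceless /t/, voiced /d/.
retroflex: voiceless /ʈ/, voiced /ɖ/.
palatal: voiceless /c/, voiced /ɟ/.
velar: voiceless /k/, voiced /ɡ/.
The dental row has no voiceless member, so the gap is the voiceless dental stop /t̪/.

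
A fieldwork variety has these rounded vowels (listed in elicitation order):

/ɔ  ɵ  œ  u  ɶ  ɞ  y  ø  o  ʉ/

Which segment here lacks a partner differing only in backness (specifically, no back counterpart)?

High: /y/ ~ /ʉ/ ~ /u/
High-mid: /ø/ ~ /ɵ/ ~ /o/
Low-mid: /œ/ ~ /ɞ/ ~ /ɔ/
Low: only /ɶ/ (front); no back partner.
So /ɶ/ is the unpaired segment.

/ɶ/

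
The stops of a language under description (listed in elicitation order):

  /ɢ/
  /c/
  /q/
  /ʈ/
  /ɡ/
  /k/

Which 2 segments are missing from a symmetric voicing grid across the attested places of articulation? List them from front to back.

/ɖ/, /ɟ/

Voiceless: /ʈ/ (retroflex), /c/ (palatal), /k/ (velar), /q/ (uvular).
Voiced: /ɡ/ (velar), /ɢ/ (uvular).
Gaps, from front to back: retroflex lacks voiced (/ɖ/); palatal lacks voiced (/ɟ/).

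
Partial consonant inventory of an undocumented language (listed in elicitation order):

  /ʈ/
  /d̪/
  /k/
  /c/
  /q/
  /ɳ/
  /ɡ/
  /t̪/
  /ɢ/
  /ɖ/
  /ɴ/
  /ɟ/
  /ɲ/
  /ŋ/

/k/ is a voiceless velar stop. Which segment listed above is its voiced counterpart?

/ɡ/

The voiced counterpart is a voiced velar stop — in this inventory, /ɡ/.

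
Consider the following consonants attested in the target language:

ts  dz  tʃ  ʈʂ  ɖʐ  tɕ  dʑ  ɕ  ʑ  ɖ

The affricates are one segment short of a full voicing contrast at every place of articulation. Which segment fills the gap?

/dʒ/

Voiceless: /ts/ (alveolar), /tʃ/ (postalveolar), /ʈʂ/ (retroflex), /tɕ/ (alveolo-palatal).
Voiced: /dz/ (alveolar), /ɖʐ/ (retroflex), /dʑ/ (alveolo-palatal).
The postalveolar row has no voiced member, so the gap is the voiced postalveolar affricate /dʒ/.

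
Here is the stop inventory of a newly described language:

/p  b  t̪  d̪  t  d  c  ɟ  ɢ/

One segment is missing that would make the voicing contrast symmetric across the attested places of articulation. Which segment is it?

/q/

bilabial: voiceless /p/, voiced /b/.
dental: voiceless /t̪/, voiced /d̪/.
alveolar: voiceless /t/, voiced /d/.
palatal: voiceless /c/, voiced /ɟ/.
uvular: voiceless —, voiced /ɢ/.
The uvular row has no voiceless member, so the gap is the voiceless uvular stop /q/.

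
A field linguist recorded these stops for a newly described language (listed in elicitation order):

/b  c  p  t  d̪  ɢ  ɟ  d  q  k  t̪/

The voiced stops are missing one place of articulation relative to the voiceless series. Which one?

Voiceless: /p/ (bilabial), /t̪/ (dental), /t/ (alveolar), /c/ (palatal), /k/ (velar), /q/ (uvular).
Voiced: /b/ (bilabial), /d̪/ (dental), /d/ (alveolar), /ɟ/ (palatal), /ɢ/ (uvular).
Every place of articulation has a voiced member except velar, where /ɡ/ would be expected.

velar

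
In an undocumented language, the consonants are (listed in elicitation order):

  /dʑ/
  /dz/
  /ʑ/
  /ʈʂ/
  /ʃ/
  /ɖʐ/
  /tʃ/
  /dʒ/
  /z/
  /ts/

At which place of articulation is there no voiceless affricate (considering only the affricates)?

alveolar: voiceless /ts/, voiced /dz/.
postalveolar: voiceless /tʃ/, voiced /dʒ/.
retroflex: voiceless /ʈʂ/, voiced /ɖʐ/.
alveolo-palatal: voiceless —, voiced /dʑ/.
Every place of articulation has a voiceless member except alveolo-palatal, where /tɕ/ would be expected.

alveolo-palatal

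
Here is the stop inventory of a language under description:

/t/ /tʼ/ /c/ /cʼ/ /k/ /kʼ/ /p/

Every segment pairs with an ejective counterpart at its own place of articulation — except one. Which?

/p/

Alveolar: /t/ ~ /tʼ/
Palatal: /c/ ~ /cʼ/
Velar: /k/ ~ /kʼ/
Bilabial: only /p/ (plain); no ejective partner.
So /p/ is the unpaired segment.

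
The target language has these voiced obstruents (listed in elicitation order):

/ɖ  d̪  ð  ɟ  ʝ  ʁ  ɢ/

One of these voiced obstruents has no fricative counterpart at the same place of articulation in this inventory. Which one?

Dental: /d̪/ ~ /ð/
Palatal: /ɟ/ ~ /ʝ/
Uvular: /ɢ/ ~ /ʁ/
Retroflex: only /ɖ/ (stop); no fricative partner.
So /ɖ/ is the unpaired segment.

/ɖ/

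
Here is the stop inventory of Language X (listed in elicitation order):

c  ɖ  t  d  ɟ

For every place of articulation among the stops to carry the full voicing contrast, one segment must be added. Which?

/ʈ/

Voiceless: /t/ (alveolar), /c/ (palatal).
Voiced: /d/ (alveolar), /ɖ/ (retroflex), /ɟ/ (palatal).
The retroflex row has no voiceless member, so the gap is the voiceless retroflex stop /ʈ/.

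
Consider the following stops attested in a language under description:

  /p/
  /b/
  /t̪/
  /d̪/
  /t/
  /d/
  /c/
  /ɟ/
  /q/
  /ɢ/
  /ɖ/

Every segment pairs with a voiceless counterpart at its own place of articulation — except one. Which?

/ɖ/

Bilabial: /p/ ~ /b/
Dental: /t̪/ ~ /d̪/
Alveolar: /t/ ~ /d/
Palatal: /c/ ~ /ɟ/
Uvular: /q/ ~ /ɢ/
Retroflex: only /ɖ/ (voiced); no voiceless partner.
So /ɖ/ is the unpaired segment.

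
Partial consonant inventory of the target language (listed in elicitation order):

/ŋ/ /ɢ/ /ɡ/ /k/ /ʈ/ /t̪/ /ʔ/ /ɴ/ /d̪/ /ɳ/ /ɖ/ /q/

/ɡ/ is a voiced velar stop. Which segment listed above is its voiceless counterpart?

The voiceless counterpart is a voiceless velar stop — in this inventory, /k/.

/k/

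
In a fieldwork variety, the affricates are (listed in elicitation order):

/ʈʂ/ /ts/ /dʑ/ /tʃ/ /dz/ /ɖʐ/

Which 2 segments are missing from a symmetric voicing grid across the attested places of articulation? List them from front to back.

alveolar: voiceless /ts/, voiced /dz/.
postalveolar: voiceless /tʃ/, voiced —.
retroflex: voiceless /ʈʂ/, voiced /ɖʐ/.
alveolo-palatal: voiceless —, voiced /dʑ/.
Gaps, from front to back: postalveolar lacks voiced (/dʒ/); alveolo-palatal lacks voiceless (/tɕ/).

/dʒ/, /tɕ/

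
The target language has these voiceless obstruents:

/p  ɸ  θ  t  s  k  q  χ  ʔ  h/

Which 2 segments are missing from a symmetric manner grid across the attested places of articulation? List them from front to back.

/t̪/, /x/

bilabial: stop /p/, fricative /ɸ/.
dental: stop —, fricative /θ/.
alveolar: stop /t/, fricative /s/.
velar: stop /k/, fricative —.
uvular: stop /q/, fricative /χ/.
glottal: stop /ʔ/, fricative /h/.
Gaps, from front to back: dental lacks stop (/t̪/); velar lacks fricative (/x/).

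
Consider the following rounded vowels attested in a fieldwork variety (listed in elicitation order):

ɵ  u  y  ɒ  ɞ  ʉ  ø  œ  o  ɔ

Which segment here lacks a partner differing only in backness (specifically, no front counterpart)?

/ɒ/

High: /y/ ~ /ʉ/ ~ /u/
High-mid: /ø/ ~ /ɵ/ ~ /o/
Low-mid: /œ/ ~ /ɞ/ ~ /ɔ/
Low: only /ɒ/ (back); no front partner.
So /ɒ/ is the unpaired segment.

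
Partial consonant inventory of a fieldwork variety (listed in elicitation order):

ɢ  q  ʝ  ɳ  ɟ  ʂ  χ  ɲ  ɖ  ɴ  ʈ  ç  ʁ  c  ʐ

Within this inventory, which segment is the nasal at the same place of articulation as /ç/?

/ç/ is a voiceless palatal fricative.
The nasal at the same place is a palatal nasal — in this inventory, /ɲ/.

/ɲ/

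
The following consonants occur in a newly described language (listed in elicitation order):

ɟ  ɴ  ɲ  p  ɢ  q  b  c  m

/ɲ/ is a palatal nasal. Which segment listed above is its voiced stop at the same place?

The voiced stop at the same place is a voiced palatal stop — in this inventory, /ɟ/.

/ɟ/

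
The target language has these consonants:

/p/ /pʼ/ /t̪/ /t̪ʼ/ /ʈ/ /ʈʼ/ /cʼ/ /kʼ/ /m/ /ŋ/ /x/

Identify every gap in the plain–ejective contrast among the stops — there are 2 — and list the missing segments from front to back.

/c/, /k/

bilabial: plain /p/, ejective /pʼ/.
dental: plain /t̪/, ejective /t̪ʼ/.
retroflex: plain /ʈ/, ejective /ʈʼ/.
palatal: plain —, ejective /cʼ/.
velar: plain —, ejective /kʼ/.
Gaps, from front to back: palatal lacks plain (/c/); velar lacks plain (/k/).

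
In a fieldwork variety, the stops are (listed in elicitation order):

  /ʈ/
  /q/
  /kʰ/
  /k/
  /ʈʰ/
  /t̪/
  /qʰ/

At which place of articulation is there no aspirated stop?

dental

place of articulation  plain     aspirated
dental            t̪        —       
retroflex         ʈ         ʈʰ      
velar             k         kʰ      
uvular            q         qʰ      
Every place of articulation has an aspirated member except dental, where /t̪ʰ/ would be expected.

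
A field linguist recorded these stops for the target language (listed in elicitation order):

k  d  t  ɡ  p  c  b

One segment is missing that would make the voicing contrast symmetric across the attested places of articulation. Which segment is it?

bilabial: voiceless /p/, voiced /b/.
alveolar: voiceless /t/, voiced /d/.
palatal: voiceless /c/, voiced —.
velar: voiceless /k/, voiced /ɡ/.
The palatal row has no voiced member, so the gap is the voiced palatal stop /ɟ/.

/ɟ/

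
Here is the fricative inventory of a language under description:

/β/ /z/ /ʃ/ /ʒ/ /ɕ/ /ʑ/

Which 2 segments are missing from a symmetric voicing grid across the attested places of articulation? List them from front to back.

bilabial: voiceless —, voiced /β/.
alveolar: voiceless —, voiced /z/.
postalveolar: voiceless /ʃ/, voiced /ʒ/.
alveolo-palatal: voiceless /ɕ/, voiced /ʑ/.
Gaps, from front to back: bilabial lacks voiceless (/ɸ/); alveolar lacks voiceless (/s/).

/ɸ/, /s/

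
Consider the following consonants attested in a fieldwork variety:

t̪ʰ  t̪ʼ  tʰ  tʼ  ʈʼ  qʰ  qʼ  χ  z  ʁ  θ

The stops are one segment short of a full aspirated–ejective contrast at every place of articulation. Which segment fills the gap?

Aspirated: /t̪ʰ/ (dental), /tʰ/ (alveolar), /qʰ/ (uvular).
Ejective: /t̪ʼ/ (dental), /tʼ/ (alveolar), /ʈʼ/ (retroflex), /qʼ/ (uvular).
The retroflex row has no aspirated member, so the gap is the aspirated retroflex stop /ʈʰ/.

/ʈʰ/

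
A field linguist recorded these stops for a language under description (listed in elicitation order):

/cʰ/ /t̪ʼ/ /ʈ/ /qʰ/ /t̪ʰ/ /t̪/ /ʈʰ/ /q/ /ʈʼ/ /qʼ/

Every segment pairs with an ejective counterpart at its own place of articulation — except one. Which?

/cʰ/

Dental: /t̪/ ~ /t̪ʰ/ ~ /t̪ʼ/
Retroflex: /ʈ/ ~ /ʈʰ/ ~ /ʈʼ/
Uvular: /q/ ~ /qʰ/ ~ /qʼ/
Palatal: only /cʰ/ (aspirated); no ejective partner.
So /cʰ/ is the unpaired segment.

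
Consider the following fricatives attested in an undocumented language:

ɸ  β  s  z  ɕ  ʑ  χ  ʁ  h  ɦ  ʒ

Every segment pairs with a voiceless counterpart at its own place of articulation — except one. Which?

/ʒ/

Bilabial: /ɸ/ ~ /β/
Alveolar: /s/ ~ /z/
Alveolo-palatal: /ɕ/ ~ /ʑ/
Uvular: /χ/ ~ /ʁ/
Glottal: /h/ ~ /ɦ/
Postalveolar: only /ʒ/ (voiced); no voiceless partner.
So /ʒ/ is the unpaired segment.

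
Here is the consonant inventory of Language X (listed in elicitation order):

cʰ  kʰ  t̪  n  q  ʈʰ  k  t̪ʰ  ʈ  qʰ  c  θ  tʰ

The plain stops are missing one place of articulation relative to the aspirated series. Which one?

Plain: /t̪/ (dental), /ʈ/ (retroflex), /c/ (palatal), /k/ (velar), /q/ (uvular).
Aspirated: /t̪ʰ/ (dental), /tʰ/ (alveolar), /ʈʰ/ (retroflex), /cʰ/ (palatal), /kʰ/ (velar), /qʰ/ (uvular).
Every place of articulation has a plain member except alveolar, where /t/ would be expected.

alveolar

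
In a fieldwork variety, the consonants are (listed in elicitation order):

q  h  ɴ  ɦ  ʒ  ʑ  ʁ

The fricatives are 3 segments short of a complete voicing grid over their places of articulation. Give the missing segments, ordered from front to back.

/ʃ/, /ɕ/, /χ/

postalveolar: voiceless —, voiced /ʒ/.
alveolo-palatal: voiceless —, voiced /ʑ/.
uvular: voiceless —, voiced /ʁ/.
glottal: voiceless /h/, voiced /ɦ/.
Gaps, from front to back: postalveolar lacks voiceless (/ʃ/); alveolo-palatal lacks voiceless (/ɕ/); uvular lacks voiceless (/χ/).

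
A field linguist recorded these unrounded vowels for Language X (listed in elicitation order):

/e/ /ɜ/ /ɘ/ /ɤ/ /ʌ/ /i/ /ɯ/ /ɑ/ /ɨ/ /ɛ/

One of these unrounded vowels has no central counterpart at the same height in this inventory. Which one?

/ɑ/

High: /i/ ~ /ɨ/ ~ /ɯ/
High-mid: /e/ ~ /ɘ/ ~ /ɤ/
Low-mid: /ɛ/ ~ /ɜ/ ~ /ʌ/
Low: only /ɑ/ (back); no central partner.
So /ɑ/ is the unpaired segment.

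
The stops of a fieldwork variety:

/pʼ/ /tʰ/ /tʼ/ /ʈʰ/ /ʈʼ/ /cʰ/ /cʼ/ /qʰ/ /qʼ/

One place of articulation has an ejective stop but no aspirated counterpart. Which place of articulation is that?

bilabial

Aspirated: /tʰ/ (alveolar), /ʈʰ/ (retroflex), /cʰ/ (palatal), /qʰ/ (uvular).
Ejective: /pʼ/ (bilabial), /tʼ/ (alveolar), /ʈʼ/ (retroflex), /cʼ/ (palatal), /qʼ/ (uvular).
Every place of articulation has an aspirated member except bilabial, where /pʰ/ would be expected.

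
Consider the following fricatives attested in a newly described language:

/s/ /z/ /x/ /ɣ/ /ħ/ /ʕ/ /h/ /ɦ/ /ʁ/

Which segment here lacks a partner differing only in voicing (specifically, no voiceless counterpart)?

/ʁ/

Alveolar: /s/ ~ /z/
Velar: /x/ ~ /ɣ/
Pharyngeal: /ħ/ ~ /ʕ/
Glottal: /h/ ~ /ɦ/
Uvular: only /ʁ/ (voiced); no voiceless partner.
So /ʁ/ is the unpaired segment.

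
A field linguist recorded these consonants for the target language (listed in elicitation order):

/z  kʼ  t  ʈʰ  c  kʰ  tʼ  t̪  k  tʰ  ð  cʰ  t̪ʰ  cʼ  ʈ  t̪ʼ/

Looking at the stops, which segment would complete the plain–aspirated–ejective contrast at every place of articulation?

/ʈʼ/

Plain: /t̪/ (dental), /t/ (alveolar), /ʈ/ (retroflex), /c/ (palatal), /k/ (velar).
Aspirated: /t̪ʰ/ (dental), /tʰ/ (alveolar), /ʈʰ/ (retroflex), /cʰ/ (palatal), /kʰ/ (velar).
Ejective: /t̪ʼ/ (dental), /tʼ/ (alveolar), /cʼ/ (palatal), /kʼ/ (velar).
The retroflex row has no ejective member, so the gap is the ejective retroflex stop /ʈʼ/.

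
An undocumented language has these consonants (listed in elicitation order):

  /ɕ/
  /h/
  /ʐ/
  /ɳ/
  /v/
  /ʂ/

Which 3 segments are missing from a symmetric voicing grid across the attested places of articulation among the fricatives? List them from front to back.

/f/, /ʑ/, /ɦ/

Voiceless: /ʂ/ (retroflex), /ɕ/ (alveolo-palatal), /h/ (glottal).
Voiced: /v/ (labiodental), /ʐ/ (retroflex).
Gaps, from front to back: labiodental lacks voiceless (/f/); alveolo-palatal lacks voiced (/ʑ/); glottal lacks voiced (/ɦ/).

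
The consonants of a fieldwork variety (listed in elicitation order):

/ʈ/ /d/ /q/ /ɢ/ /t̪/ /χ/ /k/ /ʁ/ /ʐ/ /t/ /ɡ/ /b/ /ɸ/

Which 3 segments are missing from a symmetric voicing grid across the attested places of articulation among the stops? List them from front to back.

Voiceless: /t̪/ (dental), /t/ (alveolar), /ʈ/ (retroflex), /k/ (velar), /q/ (uvular).
Voiced: /b/ (bilabial), /d/ (alveolar), /ɡ/ (velar), /ɢ/ (uvular).
Gaps, from front to back: bilabial lacks voiceless (/p/); dental lacks voiced (/d̪/); retroflex lacks voiced (/ɖ/).

/p/, /d̪/, /ɖ/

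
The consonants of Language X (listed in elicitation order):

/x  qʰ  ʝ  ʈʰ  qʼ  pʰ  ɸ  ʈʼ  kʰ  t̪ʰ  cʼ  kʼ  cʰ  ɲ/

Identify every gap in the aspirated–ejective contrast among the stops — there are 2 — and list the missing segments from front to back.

/pʼ/, /t̪ʼ/

bilabial: aspirated /pʰ/, ejective —.
dental: aspirated /t̪ʰ/, ejective —.
retroflex: aspirated /ʈʰ/, ejective /ʈʼ/.
palatal: aspirated /cʰ/, ejective /cʼ/.
velar: aspirated /kʰ/, ejective /kʼ/.
uvular: aspirated /qʰ/, ejective /qʼ/.
Gaps, from front to back: bilabial lacks ejective (/pʼ/); dental lacks ejective (/t̪ʼ/).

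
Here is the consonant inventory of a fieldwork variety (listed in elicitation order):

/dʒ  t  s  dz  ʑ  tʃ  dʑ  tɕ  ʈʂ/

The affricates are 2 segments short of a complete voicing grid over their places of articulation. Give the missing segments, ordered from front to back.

place of articulation  voiceless  voiced  
alveolar          —         dz      
postalveolar      tʃ        dʒ      
retroflex         ʈʂ        —       
alveolo-palatal   tɕ        dʑ      
Gaps, from front to back: alveolar lacks voiceless (/ts/); retroflex lacks voiced (/ɖʐ/).

/ts/, /ɖʐ/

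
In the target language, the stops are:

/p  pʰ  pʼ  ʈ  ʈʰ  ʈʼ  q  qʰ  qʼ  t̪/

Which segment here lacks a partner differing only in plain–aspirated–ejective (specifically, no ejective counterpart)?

Bilabial: /p/ ~ /pʰ/ ~ /pʼ/
Retroflex: /ʈ/ ~ /ʈʰ/ ~ /ʈʼ/
Uvular: /q/ ~ /qʰ/ ~ /qʼ/
Dental: only /t̪/ (plain); no ejective partner.
So /t̪/ is the unpaired segment.

/t̪/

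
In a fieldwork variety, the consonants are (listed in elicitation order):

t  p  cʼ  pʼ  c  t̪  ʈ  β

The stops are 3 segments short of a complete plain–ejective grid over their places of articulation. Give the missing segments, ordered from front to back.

place of articulation  plain     ejective
bilabial          p         pʼ      
dental            t̪        —       
alveolar          t         —       
retroflex         ʈ         —       
palatal           c         cʼ      
Gaps, from front to back: dental lacks ejective (/t̪ʼ/); alveolar lacks ejective (/tʼ/); retroflex lacks ejective (/ʈʼ/).

/t̪ʼ/, /tʼ/, /ʈʼ/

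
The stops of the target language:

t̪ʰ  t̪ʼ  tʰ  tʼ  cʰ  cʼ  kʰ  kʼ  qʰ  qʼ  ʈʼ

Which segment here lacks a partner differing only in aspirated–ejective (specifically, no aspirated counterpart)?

/ʈʼ/

Dental: /t̪ʰ/ ~ /t̪ʼ/
Alveolar: /tʰ/ ~ /tʼ/
Palatal: /cʰ/ ~ /cʼ/
Velar: /kʰ/ ~ /kʼ/
Uvular: /qʰ/ ~ /qʼ/
Retroflex: only /ʈʼ/ (ejective); no aspirated partner.
So /ʈʼ/ is the unpaired segment.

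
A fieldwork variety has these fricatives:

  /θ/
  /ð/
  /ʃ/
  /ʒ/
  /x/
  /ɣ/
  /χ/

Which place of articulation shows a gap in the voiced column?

uvular

Voiceless: /θ/ (dental), /ʃ/ (postalveolar), /x/ (velar), /χ/ (uvular).
Voiced: /ð/ (dental), /ʒ/ (postalveolar), /ɣ/ (velar).
Every place of articulation has a voiced member except uvular, where /ʁ/ would be expected.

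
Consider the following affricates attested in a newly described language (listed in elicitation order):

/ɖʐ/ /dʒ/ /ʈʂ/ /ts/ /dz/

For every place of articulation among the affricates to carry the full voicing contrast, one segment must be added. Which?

/tʃ/

alveolar: voiceless /ts/, voiced /dz/.
postalveolar: voiceless —, voiced /dʒ/.
retroflex: voiceless /ʈʂ/, voiced /ɖʐ/.
The postalveolar row has no voiceless member, so the gap is the voiceless postalveolar affricate /tʃ/.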